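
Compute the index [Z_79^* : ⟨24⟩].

By Lagrange's theorem, ord_79(24) divides φ(79) = 79 − 1 = 78 = 2 · 3 · 13.
Divisors of 78: 1, 2, 3, 6, 13, 26, 39, 78.
Test each divisor d:
24^1 ≡ 24 (mod 79)
24^2 ≡ 23 (mod 79)
24^3 ≡ 78 (mod 79)
24^6 ≡ 1 (mod 79) ✓
So ord_79(24) = 6, hence |⟨24⟩| = 6.
Index = |(Z/79Z)^×| / |⟨24⟩| = 78 / 6 = 13.

13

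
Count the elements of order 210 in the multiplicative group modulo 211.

48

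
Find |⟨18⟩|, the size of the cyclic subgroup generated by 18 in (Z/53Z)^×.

52

Since 18 ∈ (Z/53Z)^×, its order divides φ(53) = 53 − 1 = 52 = 2^2 · 13.
Divisors of 52: 1, 2, 4, 13, 26, 52.
Test each divisor d:
18^1 ≡ 18
18^2 ≡ 6
18^4 ≡ 36
18^13 ≡ 23
18^26 ≡ 52
18^52 ≡ 1
The smallest such exponent is 52, so the order of 18 is 52.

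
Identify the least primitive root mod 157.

φ(157) = 157 − 1 = 156 = 2^2 · 3 · 13.
g is a primitive root iff g^(156/q) ≢ 1 (mod 157) for each prime q ∈ {2, 3, 13}.
g = 2: 2^78 ≡ 156; 2^52 ≡ 1 — hits 1, so not a primitive root.
g = 3: 3^78 ≡ 1 — hits 1, so not a primitive root.
g = 4: 4^78 ≡ 1 — hits 1, so not a primitive root.
g = 5: 5^78 ≡ 156; 5^52 ≡ 12; 5^12 ≡ 130 — none is 1, so 5 is a primitive root.
The smallest primitive root modulo 157 is 5.

5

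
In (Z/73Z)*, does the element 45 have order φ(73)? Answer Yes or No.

Yes

φ(73) = 73 − 1 = 72 = 2^3 · 3^2.
Test 45^(72/q) mod 73 for each prime factor q of 72:
45^36 ≡ 72 (mod 73)  [q = 2: ≢ 1 ✓]
45^24 ≡ 8 (mod 73)  [q = 3: ≢ 1 ✓]
All checks pass, so 45 has order 72 and is a primitive root modulo 73.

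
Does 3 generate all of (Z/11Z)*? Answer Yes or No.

No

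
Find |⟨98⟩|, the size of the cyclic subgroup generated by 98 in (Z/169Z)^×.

Since 98 ∈ (Z/169Z)^×, its order divides φ(169) = φ(13^2) = 13·(13−1) = 156 = 2^2 · 3 · 13.
Divisors of 156: 1, 2, 3, 4, 6, 12, 13, 26, 39, 52, 78, 156.
Check 98^d mod 169 for each divisor in increasing order:
98^1 ≡ 98
98^2 ≡ 140
98^3 ≡ 31
98^4 ≡ 165
98^6 ≡ 116
98^12 ≡ 105
98^13 ≡ 150
98^26 ≡ 23
98^39 ≡ 70
98^52 ≡ 22
98^78 ≡ 168
98^156 ≡ 1
The smallest such exponent is 156, so the order of 98 is 156.

156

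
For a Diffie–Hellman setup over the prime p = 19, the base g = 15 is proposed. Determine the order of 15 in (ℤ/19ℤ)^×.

By Lagrange's theorem, ord_19(15) divides φ(19) = 19 − 1 = 18 = 2 · 3^2.
Divisors of 18: 1, 2, 3, 6, 9, 18.
Compute 15^d (mod 19) for the divisors d until we hit 1:
15^1 ≡ 15
15^2 ≡ 16
15^3 ≡ 12
15^6 ≡ 11
15^9 ≡ 18
15^18 ≡ 1
Hence ord(15) = 18.

18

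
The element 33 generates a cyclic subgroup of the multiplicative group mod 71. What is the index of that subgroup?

Since 33 ∈ (Z/71Z)^×, its order divides φ(71) = 71 − 1 = 70 = 2 · 5 · 7.
Divisors of 70: 1, 2, 5, 7, 10, 14, 35, 70.
Test each divisor d:
33^1 ≡ 33 (mod 71)
33^2 ≡ 24 (mod 71)
33^5 ≡ 51 (mod 71)
33^7 ≡ 17 (mod 71)
33^10 ≡ 45 (mod 71)
33^14 ≡ 5 (mod 71)
33^35 ≡ 70 (mod 71)
33^70 ≡ 1 (mod 71) ✓
The order of 33 is 70, so the subgroup it generates has 70 elements.
Index = |(Z/71Z)^×| / |⟨33⟩| = 70 / 70 = 1.

1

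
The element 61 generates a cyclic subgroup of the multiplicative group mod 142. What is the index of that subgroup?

1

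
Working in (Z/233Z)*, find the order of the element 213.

232

Since 213 ∈ (Z/233Z)^×, its order divides φ(233) = 233 − 1 = 232 = 2^3 · 29.
Divisors of 232: 1, 2, 4, 8, 29, 58, 116, 232.
Evaluate successive powers at the divisors of 232:
213^1 ≡ 213 (mod 233)
213^2 ≡ 167 (mod 233)
213^4 ≡ 162 (mod 233)
213^8 ≡ 148 (mod 233)
213^29 ≡ 221 (mod 233)
213^58 ≡ 144 (mod 233)
213^116 ≡ 232 (mod 233)
213^232 ≡ 1 (mod 233) ✓
So ord_233(213) = 232.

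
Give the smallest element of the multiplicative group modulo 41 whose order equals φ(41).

6

φ(41) = 41 − 1 = 40 = 2^3 · 5.
g is a primitive root iff g^(40/q) ≢ 1 (mod 41) for each prime q ∈ {2, 5}.
g = 2: 2^20 ≡ 1 — hits 1, so not a primitive root.
g = 3: 3^20 ≡ 40; 3^8 ≡ 1 — hits 1, so not a primitive root.
g = 4: 4^20 ≡ 1 — hits 1, so not a primitive root.
g = 5: 5^20 ≡ 1 — hits 1, so not a primitive root.
g = 6: 6^20 ≡ 40; 6^8 ≡ 10 — none is 1, so 6 is a primitive root.
The smallest primitive root modulo 41 is 6.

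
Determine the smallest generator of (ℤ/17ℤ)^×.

3

φ(17) = 17 − 1 = 16 = 2^4.
Test candidates g = 2, 3, … against the prime factors q ∈ {2} of φ(17): g is a generator iff g^(16/q) ≢ 1 for every such q.
g = 2: 2^8 ≡ 1 — hits 1, so not a primitive root.
g = 3: 3^8 ≡ 16 — none is 1, so 3 is a primitive root.
Hence the least primitive root of 17 is 3.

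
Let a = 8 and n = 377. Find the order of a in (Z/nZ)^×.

28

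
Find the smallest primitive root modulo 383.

5

φ(383) = 383 − 1 = 382 = 2 · 191.
g is a primitive root iff g^(382/q) ≢ 1 (mod 383) for each prime q ∈ {2, 191}.
g = 2: 2^191 ≡ 1 — hits 1, so not a primitive root.
g = 3: 3^191 ≡ 1 — hits 1, so not a primitive root.
g = 4: 4^191 ≡ 1 — hits 1, so not a primitive root.
g = 5: 5^191 ≡ 382; 5^2 ≡ 25 — none is 1, so 5 is a primitive root.
The smallest primitive root modulo 383 is 5.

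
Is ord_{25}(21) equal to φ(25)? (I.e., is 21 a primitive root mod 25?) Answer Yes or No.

φ(25) = φ(5^2) = 5·(5−1) = 20 = 2^2 · 5.
21 is a primitive root mod 25 iff 21^(φ(25)/q) ≢ 1 for every prime q | φ(25), i.e. q ∈ {2, 5}.
21^10 ≡ 1 (mod 25)  [q = 2: ≡ 1 ✗]
21^4 ≡ 6 (mod 25)  [q = 5: ≢ 1 ✓]
The check at q = 2 fails, so 21 generates a proper subgroup.

No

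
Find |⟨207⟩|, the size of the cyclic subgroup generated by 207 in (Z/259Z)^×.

The order of 207 must divide φ(259) = φ(7·37) = (7−1)·(37−1) = 6·36 = 216 = 2^3 · 3^3.
Divisors of 216: 1, 2, 3, 4, 6, 8, 9, 12, 18, 24, 27, 36, 54, 72, 108, 216.
Compute 207^d (mod 259) for the divisors d until we hit 1:
207^1 ≡ 207 (mod 259)
207^2 ≡ 114 (mod 259)
207^3 ≡ 29 (mod 259)
207^4 ≡ 46 (mod 259)
207^6 ≡ 64 (mod 259)
207^8 ≡ 44 (mod 259)
207^9 ≡ 43 (mod 259)
207^12 ≡ 211 (mod 259)
207^18 ≡ 36 (mod 259)
207^24 ≡ 232 (mod 259)
207^27 ≡ 253 (mod 259)
207^36 ≡ 1 (mod 259) ✓
Therefore the multiplicative order of 207 modulo 259 is 36.

36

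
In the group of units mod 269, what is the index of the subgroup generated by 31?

ord(31) | φ(269) = 269 − 1 = 268 = 2^2 · 67.
Divisors of 268: 1, 2, 4, 67, 134, 268.
Check 31^d mod 269 for each divisor in increasing order:
31^1 ≡ 31
31^2 ≡ 154
31^4 ≡ 44
31^67 ≡ 82
31^134 ≡ 268
31^268 ≡ 1
The order of 31 is 268, so the subgroup it generates has 268 elements.
The index is φ(269) / ord(31) = 268 / 268 = 1.

1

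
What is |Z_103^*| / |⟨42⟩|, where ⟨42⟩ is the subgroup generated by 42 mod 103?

3

By Lagrange's theorem, ord_103(42) divides φ(103) = 103 − 1 = 102 = 2 · 3 · 17.
Divisors of 102: 1, 2, 3, 6, 17, 34, 51, 102.
Compute 42^d (mod 103) for the divisors d until we hit 1:
42^1 ≡ 42
42^2 ≡ 13
42^3 ≡ 31
42^6 ≡ 34
42^17 ≡ 102
42^34 ≡ 1
So ord_103(42) = 34, hence |⟨42⟩| = 34.
Index = |(Z/103Z)^×| / |⟨42⟩| = 102 / 34 = 3.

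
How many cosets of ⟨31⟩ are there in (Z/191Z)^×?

5

The order of 31 must divide φ(191) = 191 − 1 = 190 = 2 · 5 · 19.
Divisors of 190: 1, 2, 5, 10, 19, 38, 95, 190.
Compute 31^d (mod 191) for the divisors d until we hit 1:
31^1 ≡ 31
31^2 ≡ 6
31^5 ≡ 161
31^10 ≡ 136
31^19 ≡ 190
31^38 ≡ 1
Thus |⟨31⟩| = ord(31) = 38.
[(Z/191Z)^× : ⟨31⟩] = 190/38 = 5.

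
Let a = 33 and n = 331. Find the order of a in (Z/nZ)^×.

The order of 33 must divide φ(331) = 331 − 1 = 330 = 2 · 3 · 5 · 11.
Divisors of 330: 1, 2, 3, 5, 6, 10, 11, 15, 22, 30, 33, 55, 66, 110, 165, 330.
Check 33^d mod 331 for each divisor in increasing order:
33^1 ≡ 33 (mod 331)
33^2 ≡ 96 (mod 331)
33^3 ≡ 189 (mod 331)
33^5 ≡ 270 (mod 331)
33^6 ≡ 304 (mod 331)
33^10 ≡ 80 (mod 331)
33^11 ≡ 323 (mod 331)
33^15 ≡ 85 (mod 331)
33^22 ≡ 64 (mod 331)
33^30 ≡ 274 (mod 331)
33^33 ≡ 150 (mod 331)
33^55 ≡ 1 (mod 331) ✓
Therefore the multiplicative order of 33 modulo 331 is 55.

55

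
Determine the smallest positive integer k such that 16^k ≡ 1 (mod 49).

Since 16 ∈ (Z/49Z)^×, its order divides φ(49) = φ(7^2) = 7·(7−1) = 42 = 2 · 3 · 7.
Divisors of 42: 1, 2, 3, 6, 7, 14, 21, 42.
Test each divisor d:
16^1 ≡ 16 (mod 49)
16^2 ≡ 11 (mod 49)
16^3 ≡ 29 (mod 49)
16^6 ≡ 8 (mod 49)
16^7 ≡ 30 (mod 49)
16^14 ≡ 18 (mod 49)
16^21 ≡ 1 (mod 49) ✓
The smallest such exponent is 21, so the order of 16 is 21.

21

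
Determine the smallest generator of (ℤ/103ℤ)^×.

φ(103) = 103 − 1 = 102 = 2 · 3 · 17.
Test candidates g = 2, 3, … against the prime factors q ∈ {2, 3, 17} of φ(103): g is a generator iff g^(102/q) ≢ 1 for every such q.
g = 2: 2^51 ≡ 1 — hits 1, so not a primitive root.
g = 3: 3^51 ≡ 102; 3^34 ≡ 1 — hits 1, so not a primitive root.
g = 4: 4^51 ≡ 1 — hits 1, so not a primitive root.
g = 5: 5^51 ≡ 102; 5^34 ≡ 56; 5^6 ≡ 72 — none is 1, so 5 is a primitive root.
Hence the least primitive root of 103 is 5.

5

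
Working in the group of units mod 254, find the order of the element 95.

14

Since 95 ∈ (Z/254Z)^×, its order divides φ(254) = φ(2)·φ(127) = 1·126 = 126 = 2 · 3^2 · 7.
Divisors of 126: 1, 2, 3, 6, 7, 9, 14, 18, 21, 42, 63, 126.
Compute 95^d (mod 254) for the divisors d until we hit 1:
95^1 ≡ 95
95^2 ≡ 135
95^3 ≡ 125
95^6 ≡ 131
95^7 ≡ 253
95^9 ≡ 119
95^14 ≡ 1
The smallest such exponent is 14, so the order of 95 is 14.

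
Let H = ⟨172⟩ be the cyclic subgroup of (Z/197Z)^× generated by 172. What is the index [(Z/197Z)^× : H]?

4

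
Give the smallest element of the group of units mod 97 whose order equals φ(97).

5

φ(97) = 97 − 1 = 96 = 2^5 · 3.
Test candidates g = 2, 3, … against the prime factors q ∈ {2, 3} of φ(97): g is a generator iff g^(96/q) ≢ 1 for every such q.
g = 2: 2^48 ≡ 1 — hits 1, so not a primitive root.
g = 3: 3^48 ≡ 1 — hits 1, so not a primitive root.
g = 4: 4^48 ≡ 1 — hits 1, so not a primitive root.
g = 5: 5^48 ≡ 96; 5^32 ≡ 35 — none is 1, so 5 is a primitive root.
The smallest primitive root modulo 97 is 5.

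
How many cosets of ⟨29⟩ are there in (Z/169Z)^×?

4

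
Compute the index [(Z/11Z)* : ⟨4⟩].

ord(4) | φ(11) = 11 − 1 = 10 = 2 · 5.
Divisors of 10: 1, 2, 5, 10.
Check 4^d mod 11 for each divisor in increasing order:
4^1 ≡ 4 (mod 11)
4^2 ≡ 5 (mod 11)
4^5 ≡ 1 (mod 11) ✓
The order of 4 is 5, so the subgroup it generates has 5 elements.
The index is φ(11) / ord(4) = 10 / 5 = 2.

2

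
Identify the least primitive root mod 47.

5

φ(47) = 47 − 1 = 46 = 2 · 23.
g is a primitive root iff g^(46/q) ≢ 1 (mod 47) for each prime q ∈ {2, 23}.
g = 2: 2^23 ≡ 1 — hits 1, so not a primitive root.
g = 3: 3^23 ≡ 1 — hits 1, so not a primitive root.
g = 4: 4^23 ≡ 1 — hits 1, so not a primitive root.
g = 5: 5^23 ≡ 46; 5^2 ≡ 25 — none is 1, so 5 is a primitive root.
So 5 is the smallest generator of (Z/47Z)^×.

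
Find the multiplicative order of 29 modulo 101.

100

By Lagrange's theorem, ord_101(29) divides φ(101) = 101 − 1 = 100 = 2^2 · 5^2.
Divisors of 100: 1, 2, 4, 5, 10, 20, 25, 50, 100.
Check 29^d mod 101 for each divisor in increasing order:
29^1 ≡ 29
29^2 ≡ 33
29^4 ≡ 79
29^5 ≡ 69
29^10 ≡ 14
29^20 ≡ 95
29^25 ≡ 91
29^50 ≡ 100
29^100 ≡ 1
Therefore the multiplicative order of 29 modulo 101 is 100.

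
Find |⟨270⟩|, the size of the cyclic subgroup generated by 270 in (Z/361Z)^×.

171

The order of 270 must divide φ(361) = φ(19^2) = 19·(19−1) = 342 = 2 · 3^2 · 19.
Divisors of 342: 1, 2, 3, 6, 9, 18, 19, 38, 57, 114, 171, 342.
Check 270^d mod 361 for each divisor in increasing order:
270^1 ≡ 270 (mod 361)
270^2 ≡ 339 (mod 361)
270^3 ≡ 197 (mod 361)
270^6 ≡ 182 (mod 361)
270^9 ≡ 115 (mod 361)
270^18 ≡ 229 (mod 361)
270^19 ≡ 99 (mod 361)
270^38 ≡ 54 (mod 361)
270^57 ≡ 292 (mod 361)
270^114 ≡ 68 (mod 361)
270^171 ≡ 1 (mod 361) ✓
The smallest such exponent is 171, so the order of 270 is 171.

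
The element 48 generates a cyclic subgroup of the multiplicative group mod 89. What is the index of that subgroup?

1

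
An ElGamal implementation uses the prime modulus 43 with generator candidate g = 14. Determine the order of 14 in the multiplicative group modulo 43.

ord(14) | φ(43) = 43 − 1 = 42 = 2 · 3 · 7.
Divisors of 42: 1, 2, 3, 6, 7, 14, 21, 42.
Evaluate successive powers at the divisors of 42:
14^1 ≡ 14 (mod 43)
14^2 ≡ 24 (mod 43)
14^3 ≡ 35 (mod 43)
14^6 ≡ 21 (mod 43)
14^7 ≡ 36 (mod 43)
14^14 ≡ 6 (mod 43)
14^21 ≡ 1 (mod 43) ✓
The smallest such exponent is 21, so the order of 14 is 21.

21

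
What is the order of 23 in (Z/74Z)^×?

12

By Lagrange's theorem, ord_74(23) divides φ(74) = φ(2)·φ(37) = 1·36 = 36 = 2^2 · 3^2.
Divisors of 36: 1, 2, 3, 4, 6, 9, 12, 18, 36.
Evaluate successive powers at the divisors of 36:
23^1 ≡ 23
23^2 ≡ 11
23^3 ≡ 31
23^4 ≡ 47
23^6 ≡ 73
23^9 ≡ 43
23^12 ≡ 1
Hence ord(23) = 12.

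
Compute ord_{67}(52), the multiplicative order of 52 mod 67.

22

By Lagrange's theorem, ord_67(52) divides φ(67) = 67 − 1 = 66 = 2 · 3 · 11.
Divisors of 66: 1, 2, 3, 6, 11, 22, 33, 66.
Compute 52^d (mod 67) for the divisors d until we hit 1:
52^1 ≡ 52 (mod 67)
52^2 ≡ 24 (mod 67)
52^3 ≡ 42 (mod 67)
52^6 ≡ 22 (mod 67)
52^11 ≡ 66 (mod 67)
52^22 ≡ 1 (mod 67) ✓
The smallest such exponent is 22, so the order of 52 is 22.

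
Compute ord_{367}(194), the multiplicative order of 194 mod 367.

Since 194 ∈ (Z/367Z)^×, its order divides φ(367) = 367 − 1 = 366 = 2 · 3 · 61.
Divisors of 366: 1, 2, 3, 6, 61, 122, 183, 366.
Test each divisor d:
194^1 ≡ 194 (mod 367)
194^2 ≡ 202 (mod 367)
194^3 ≡ 286 (mod 367)
194^6 ≡ 322 (mod 367)
194^61 ≡ 84 (mod 367)
194^122 ≡ 83 (mod 367)
194^183 ≡ 366 (mod 367)
194^366 ≡ 1 (mod 367) ✓
So ord_367(194) = 366.

366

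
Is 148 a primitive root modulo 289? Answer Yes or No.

φ(289) = φ(17^2) = 17·(17−1) = 272 = 2^4 · 17.
An element g generates (Z/289Z)^× iff g^(272/q) ≢ 1 (mod 289) for each prime q ∈ {2, 17}.
148^136 ≡ 288 (mod 289)  [q = 2: ≢ 1 ✓]
148^16 ≡ 120 (mod 289)  [q = 17: ≢ 1 ✓]
None equal 1, so ord_289(148) = 272: 148 is a primitive root.

Yes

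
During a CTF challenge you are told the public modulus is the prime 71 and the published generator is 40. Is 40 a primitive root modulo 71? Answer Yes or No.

No

φ(71) = 71 − 1 = 70 = 2 · 5 · 7.
It suffices to check that the order of 40 is not a proper divisor of 70: compute 40^(70/q) for q ∈ {2, 5, 7}.
40^35 ≡ 1 (mod 71)  [q = 2: ≡ 1 ✗]
40^14 ≡ 54 (mod 71)  [q = 5: ≢ 1 ✓]
40^10 ≡ 20 (mod 71)  [q = 7: ≢ 1 ✓]
The check at q = 2 fails, so 40 generates a proper subgroup.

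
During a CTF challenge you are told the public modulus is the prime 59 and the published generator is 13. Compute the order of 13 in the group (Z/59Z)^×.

58

The order of 13 must divide φ(59) = 59 − 1 = 58 = 2 · 29.
Divisors of 58: 1, 2, 29, 58.
Test each divisor d:
13^1 ≡ 13 (mod 59)
13^2 ≡ 51 (mod 59)
13^29 ≡ 58 (mod 59)
13^58 ≡ 1 (mod 59) ✓
The smallest such exponent is 58, so the order of 13 is 58.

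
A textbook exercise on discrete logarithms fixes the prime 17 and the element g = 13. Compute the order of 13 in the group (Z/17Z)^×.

4

The order of 13 must divide φ(17) = 17 − 1 = 16 = 2^4.
Divisors of 16: 1, 2, 4, 8, 16.
Check 13^d mod 17 for each divisor in increasing order:
13^1 ≡ 13 (mod 17)
13^2 ≡ 16 (mod 17)
13^4 ≡ 1 (mod 17) ✓
The smallest such exponent is 4, so the order of 13 is 4.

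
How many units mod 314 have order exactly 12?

4

φ(314) = φ(2)·φ(157) = 1·156 = 156 = 2^2 · 3 · 13.
In a cyclic group of order 156, there are φ(d) elements of order d for each divisor d of 156, and zero for non-divisors.
12 = 2^2 · 3 divides 156, and φ(12) = 4.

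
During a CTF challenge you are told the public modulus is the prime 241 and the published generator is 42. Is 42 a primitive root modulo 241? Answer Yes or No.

Yes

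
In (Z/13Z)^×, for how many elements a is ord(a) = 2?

1

φ(13) = 13 − 1 = 12 = 2^2 · 3.
(Z/13Z)^× is cyclic (|G| = 12); a cyclic group of order m has exactly φ(d) elements of each order d | m, and none otherwise.
2 | 12, and φ(2) = 2 − 1 = 1.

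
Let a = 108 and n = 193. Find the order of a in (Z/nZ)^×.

3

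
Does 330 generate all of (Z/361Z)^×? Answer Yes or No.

No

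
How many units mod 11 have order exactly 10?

4

φ(11) = 11 − 1 = 10 = 2 · 5.
Since (Z/11Z)^× is cyclic of order 10, the number of elements of order d is φ(d) when d | 10 and 0 otherwise.
10 = 2 · 5 divides 10, and φ(10) = 4.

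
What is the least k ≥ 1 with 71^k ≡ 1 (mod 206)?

102

The order of 71 must divide φ(206) = φ(2)·φ(103) = 1·102 = 102 = 2 · 3 · 17.
Divisors of 102: 1, 2, 3, 6, 17, 34, 51, 102.
Compute 71^d (mod 206) for the divisors d until we hit 1:
71^1 ≡ 71 (mod 206)
71^2 ≡ 97 (mod 206)
71^3 ≡ 89 (mod 206)
71^6 ≡ 93 (mod 206)
71^17 ≡ 57 (mod 206)
71^34 ≡ 159 (mod 206)
71^51 ≡ 205 (mod 206)
71^102 ≡ 1 (mod 206) ✓
The smallest such exponent is 102, so the order of 71 is 102.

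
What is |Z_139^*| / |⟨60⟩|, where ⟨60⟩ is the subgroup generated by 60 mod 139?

Since 60 ∈ (Z/139Z)^×, its order divides φ(139) = 139 − 1 = 138 = 2 · 3 · 23.
Divisors of 138: 1, 2, 3, 6, 23, 46, 69, 138.
Test each divisor d:
60^1 ≡ 60 (mod 139)
60^2 ≡ 125 (mod 139)
60^3 ≡ 133 (mod 139)
60^6 ≡ 36 (mod 139)
60^23 ≡ 138 (mod 139)
60^46 ≡ 1 (mod 139) ✓
The order of 60 is 46, so the subgroup it generates has 46 elements.
[(Z/139Z)^× : ⟨60⟩] = 138/46 = 3.

3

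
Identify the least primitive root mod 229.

6

φ(229) = 229 − 1 = 228 = 2^2 · 3 · 19.
Test candidates g = 2, 3, … against the prime factors q ∈ {2, 3, 19} of φ(229): g is a generator iff g^(228/q) ≢ 1 for every such q.
g = 2: 2^114 ≡ 228; 2^76 ≡ 1 — hits 1, so not a primitive root.
g = 3: 3^114 ≡ 1 — hits 1, so not a primitive root.
g = 4: 4^114 ≡ 1 — hits 1, so not a primitive root.
g = 5: 5^114 ≡ 1 — hits 1, so not a primitive root.
g = 6: 6^114 ≡ 228; 6^76 ≡ 134; 6^12 ≡ 165 — none is 1, so 6 is a primitive root.
So 6 is the smallest generator of (Z/229Z)^×.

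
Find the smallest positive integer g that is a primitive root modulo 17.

φ(17) = 17 − 1 = 16 = 2^4.
g is a primitive root iff g^(16/q) ≢ 1 (mod 17) for each prime q ∈ {2}.
g = 2: 2^8 ≡ 1 — hits 1, so not a primitive root.
g = 3: 3^8 ≡ 16 — none is 1, so 3 is a primitive root.
So 3 is the smallest generator of (Z/17Z)^×.

3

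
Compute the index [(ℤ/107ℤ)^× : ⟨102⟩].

2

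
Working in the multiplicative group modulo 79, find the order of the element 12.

The order of 12 must divide φ(79) = 79 − 1 = 78 = 2 · 3 · 13.
Divisors of 78: 1, 2, 3, 6, 13, 26, 39, 78.
Evaluate successive powers at the divisors of 78:
12^1 ≡ 12
12^2 ≡ 65
12^3 ≡ 69
12^6 ≡ 21
12^13 ≡ 78
12^26 ≡ 1
So ord_79(12) = 26.

26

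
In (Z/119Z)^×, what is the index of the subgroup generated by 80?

Since 80 ∈ (Z/119Z)^×, its order divides φ(119) = φ(7·17) = (7−1)·(17−1) = 6·16 = 96 = 2^5 · 3.
Divisors of 96: 1, 2, 3, 4, 6, 8, 12, 16, 24, 32, 48, 96.
Test each divisor d:
80^1 ≡ 80 (mod 119)
80^2 ≡ 93 (mod 119)
80^3 ≡ 62 (mod 119)
80^4 ≡ 81 (mod 119)
80^6 ≡ 36 (mod 119)
80^8 ≡ 16 (mod 119)
80^12 ≡ 106 (mod 119)
80^16 ≡ 18 (mod 119)
80^24 ≡ 50 (mod 119)
80^32 ≡ 86 (mod 119)
80^48 ≡ 1 (mod 119) ✓
The order of 80 is 48, so the subgroup it generates has 48 elements.
Index = |(Z/119Z)^×| / |⟨80⟩| = 96 / 48 = 2.

2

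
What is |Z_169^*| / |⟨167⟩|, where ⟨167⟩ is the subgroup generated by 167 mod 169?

Since 167 ∈ (Z/169Z)^×, its order divides φ(169) = φ(13^2) = 13·(13−1) = 156 = 2^2 · 3 · 13.
Divisors of 156: 1, 2, 3, 4, 6, 12, 13, 26, 39, 52, 78, 156.
Compute 167^d (mod 169) for the divisors d until we hit 1:
167^1 ≡ 167
167^2 ≡ 4
167^3 ≡ 161
167^4 ≡ 16
167^6 ≡ 64
167^12 ≡ 40
167^13 ≡ 89
167^26 ≡ 147
167^39 ≡ 70
167^52 ≡ 146
167^78 ≡ 168
167^156 ≡ 1
So ord_169(167) = 156, hence |⟨167⟩| = 156.
[(Z/169Z)^× : ⟨167⟩] = 156/156 = 1.

1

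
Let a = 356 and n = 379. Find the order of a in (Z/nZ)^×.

126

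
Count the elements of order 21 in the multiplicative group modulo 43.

φ(43) = 43 − 1 = 42 = 2 · 3 · 7.
(Z/43Z)^× is cyclic (|G| = 42); a cyclic group of order m has exactly φ(d) elements of each order d | m, and none otherwise.
21 = 3 · 7 divides 42, and φ(21) = 12.

12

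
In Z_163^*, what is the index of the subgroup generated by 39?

ord(39) | φ(163) = 163 − 1 = 162 = 2 · 3^4.
Divisors of 162: 1, 2, 3, 6, 9, 18, 27, 54, 81, 162.
Check 39^d mod 163 for each divisor in increasing order:
39^1 ≡ 39 (mod 163)
39^2 ≡ 54 (mod 163)
39^3 ≡ 150 (mod 163)
39^6 ≡ 6 (mod 163)
39^9 ≡ 85 (mod 163)
39^18 ≡ 53 (mod 163)
39^27 ≡ 104 (mod 163)
39^54 ≡ 58 (mod 163)
39^81 ≡ 1 (mod 163) ✓
Thus |⟨39⟩| = ord(39) = 81.
[(Z/163Z)^× : ⟨39⟩] = 162/81 = 2.

2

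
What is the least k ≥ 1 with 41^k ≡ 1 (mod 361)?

By Lagrange's theorem, ord_361(41) divides φ(361) = φ(19^2) = 19·(19−1) = 342 = 2 · 3^2 · 19.
Divisors of 342: 1, 2, 3, 6, 9, 18, 19, 38, 57, 114, 171, 342.
Check 41^d mod 361 for each divisor in increasing order:
41^1 ≡ 41 (mod 361)
41^2 ≡ 237 (mod 361)
41^3 ≡ 331 (mod 361)
41^6 ≡ 178 (mod 361)
41^9 ≡ 75 (mod 361)
41^18 ≡ 210 (mod 361)
41^19 ≡ 307 (mod 361)
41^38 ≡ 28 (mod 361)
41^57 ≡ 293 (mod 361)
41^114 ≡ 292 (mod 361)
41^171 ≡ 360 (mod 361)
41^342 ≡ 1 (mod 361) ✓
So ord_361(41) = 342.

342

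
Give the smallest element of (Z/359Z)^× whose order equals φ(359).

7

φ(359) = 359 − 1 = 358 = 2 · 179.
g is a primitive root iff g^(358/q) ≢ 1 (mod 359) for each prime q ∈ {2, 179}.
g = 2: 2^179 ≡ 1 — hits 1, so not a primitive root.
g = 3: 3^179 ≡ 1 — hits 1, so not a primitive root.
g = 4: 4^179 ≡ 1 — hits 1, so not a primitive root.
g = 5: 5^179 ≡ 1 — hits 1, so not a primitive root.
g = 6: 6^179 ≡ 1 — hits 1, so not a primitive root.
g = 7: 7^179 ≡ 358; 7^2 ≡ 49 — none is 1, so 7 is a primitive root.
The smallest primitive root modulo 359 is 7.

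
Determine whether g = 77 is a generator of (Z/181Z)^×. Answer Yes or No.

φ(181) = 181 − 1 = 180 = 2^2 · 3^2 · 5.
Test 77^(180/q) mod 181 for each prime factor q of 180:
77^90 ≡ 180 (mod 181)  [q = 2: ≢ 1 ✓]
77^60 ≡ 132 (mod 181)  [q = 3: ≢ 1 ✓]
77^36 ≡ 42 (mod 181)  [q = 5: ≢ 1 ✓]
None equal 1, so ord_181(77) = 180: 77 is a primitive root.

Yes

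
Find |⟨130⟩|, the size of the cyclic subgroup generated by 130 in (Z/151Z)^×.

ord(130) | φ(151) = 151 − 1 = 150 = 2 · 3 · 5^2.
Divisors of 150: 1, 2, 3, 5, 6, 10, 15, 25, 30, 50, 75, 150.
Evaluate successive powers at the divisors of 150:
130^1 ≡ 130
130^2 ≡ 139
130^3 ≡ 101
130^5 ≡ 147
130^6 ≡ 84
130^10 ≡ 16
130^15 ≡ 87
130^25 ≡ 33
130^30 ≡ 19
130^50 ≡ 32
130^75 ≡ 150
130^150 ≡ 1
The smallest such exponent is 150, so the order of 130 is 150.

150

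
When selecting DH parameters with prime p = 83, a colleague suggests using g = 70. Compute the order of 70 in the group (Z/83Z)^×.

41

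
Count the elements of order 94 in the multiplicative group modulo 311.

φ(311) = 311 − 1 = 310 = 2 · 5 · 31.
Since (Z/311Z)^× is cyclic of order 310, the number of elements of order d is φ(d) when d | 310 and 0 otherwise.
Since 94 ∤ 310, the count is 0.

0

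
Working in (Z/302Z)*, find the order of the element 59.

By Lagrange's theorem, ord_302(59) divides φ(302) = φ(2)·φ(151) = 1·150 = 150 = 2 · 3 · 5^2.
Divisors of 150: 1, 2, 3, 5, 6, 10, 15, 25, 30, 50, 75, 150.
Compute 59^d (mod 302) for the divisors d until we hit 1:
59^1 ≡ 59 (mod 302)
59^2 ≡ 159 (mod 302)
59^3 ≡ 19 (mod 302)
59^5 ≡ 1 (mod 302) ✓
Therefore the multiplicative order of 59 modulo 302 is 5.

5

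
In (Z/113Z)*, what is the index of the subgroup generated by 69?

14

ord(69) | φ(113) = 113 − 1 = 112 = 2^4 · 7.
Divisors of 112: 1, 2, 4, 7, 8, 14, 16, 28, 56, 112.
Test each divisor d:
69^1 ≡ 69 (mod 113)
69^2 ≡ 15 (mod 113)
69^4 ≡ 112 (mod 113)
69^7 ≡ 95 (mod 113)
69^8 ≡ 1 (mod 113) ✓
So ord_113(69) = 8, hence |⟨69⟩| = 8.
[(Z/113Z)^× : ⟨69⟩] = 112/8 = 14.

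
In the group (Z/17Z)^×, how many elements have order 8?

4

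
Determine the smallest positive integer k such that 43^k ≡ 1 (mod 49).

Since 43 ∈ (Z/49Z)^×, its order divides φ(49) = φ(7^2) = 7·(7−1) = 42 = 2 · 3 · 7.
Divisors of 42: 1, 2, 3, 6, 7, 14, 21, 42.
Check 43^d mod 49 for each divisor in increasing order:
43^1 ≡ 43
43^2 ≡ 36
43^3 ≡ 29
43^6 ≡ 8
43^7 ≡ 1
The smallest such exponent is 7, so the order of 43 is 7.

7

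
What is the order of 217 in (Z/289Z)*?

Since 217 ∈ (Z/289Z)^×, its order divides φ(289) = φ(17^2) = 17·(17−1) = 272 = 2^4 · 17.
Divisors of 272: 1, 2, 4, 8, 16, 17, 34, 68, 136, 272.
Compute 217^d (mod 289) for the divisors d until we hit 1:
217^1 ≡ 217 (mod 289)
217^2 ≡ 271 (mod 289)
217^4 ≡ 35 (mod 289)
217^8 ≡ 69 (mod 289)
217^16 ≡ 137 (mod 289)
217^17 ≡ 251 (mod 289)
217^34 ≡ 288 (mod 289)
217^68 ≡ 1 (mod 289) ✓
Therefore the multiplicative order of 217 modulo 289 is 68.

68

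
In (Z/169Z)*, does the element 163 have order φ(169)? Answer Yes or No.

Yes

φ(169) = φ(13^2) = 13·(13−1) = 156 = 2^2 · 3 · 13.
An element g generates (Z/169Z)^× iff g^(156/q) ≢ 1 (mod 169) for each prime q ∈ {2, 3, 13}.
163^78 ≡ 168 (mod 169)  [q = 2: ≢ 1 ✓]
163^52 ≡ 22 (mod 169)  [q = 3: ≢ 1 ✓]
163^12 ≡ 144 (mod 169)  [q = 13: ≢ 1 ✓]
All checks pass, so 163 has order 156 and is a primitive root modulo 169.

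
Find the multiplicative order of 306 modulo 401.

400

Since 306 ∈ (Z/401Z)^×, its order divides φ(401) = 401 − 1 = 400 = 2^4 · 5^2.
Divisors of 400: 1, 2, 4, 5, 8, 10, 16, 20, 25, 40, 50, 80, 100, 200, 400.
Compute 306^d (mod 401) for the divisors d until we hit 1:
306^1 ≡ 306 (mod 401)
306^2 ≡ 203 (mod 401)
306^4 ≡ 307 (mod 401)
306^5 ≡ 108 (mod 401)
306^8 ≡ 14 (mod 401)
306^10 ≡ 35 (mod 401)
306^16 ≡ 196 (mod 401)
306^20 ≡ 22 (mod 401)
306^25 ≡ 371 (mod 401)
306^40 ≡ 83 (mod 401)
306^50 ≡ 98 (mod 401)
306^80 ≡ 72 (mod 401)
306^100 ≡ 381 (mod 401)
306^200 ≡ 400 (mod 401)
306^400 ≡ 1 (mod 401) ✓
Therefore the multiplicative order of 306 modulo 401 is 400.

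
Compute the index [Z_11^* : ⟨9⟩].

Since 9 ∈ (Z/11Z)^×, its order divides φ(11) = 11 − 1 = 10 = 2 · 5.
Divisors of 10: 1, 2, 5, 10.
Test each divisor d:
9^1 ≡ 9
9^2 ≡ 4
9^5 ≡ 1
The order of 9 is 5, so the subgroup it generates has 5 elements.
Index = |(Z/11Z)^×| / |⟨9⟩| = 10 / 5 = 2.

2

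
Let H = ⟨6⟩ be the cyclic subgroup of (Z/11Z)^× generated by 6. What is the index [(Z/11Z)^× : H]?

1

ord(6) | φ(11) = 11 − 1 = 10 = 2 · 5.
Divisors of 10: 1, 2, 5, 10.
Compute 6^d (mod 11) for the divisors d until we hit 1:
6^1 ≡ 6 (mod 11)
6^2 ≡ 3 (mod 11)
6^5 ≡ 10 (mod 11)
6^10 ≡ 1 (mod 11) ✓
So ord_11(6) = 10, hence |⟨6⟩| = 10.
The index is φ(11) / ord(6) = 10 / 10 = 1.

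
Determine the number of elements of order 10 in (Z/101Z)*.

φ(101) = 101 − 1 = 100 = 2^2 · 5^2.
Since (Z/101Z)^× is cyclic of order 100, the number of elements of order d is φ(d) when d | 100 and 0 otherwise.
10 = 2 · 5 divides 100, and φ(10) = 4.

4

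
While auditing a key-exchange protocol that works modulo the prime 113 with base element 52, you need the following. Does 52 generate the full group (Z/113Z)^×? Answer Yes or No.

No

φ(113) = 113 − 1 = 112 = 2^4 · 7.
It suffices to check that the order of 52 is not a proper divisor of 112: compute 52^(112/q) for q ∈ {2, 7}.
52^56 ≡ 1 (mod 113)  [q = 2: ≡ 1 ✗]
52^16 ≡ 106 (mod 113)  [q = 7: ≢ 1 ✓]
52^56 ≡ 1 shows ord(52) | 56, strictly less than φ(113); not a primitive root.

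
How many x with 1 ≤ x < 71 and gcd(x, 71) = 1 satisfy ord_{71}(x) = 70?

24

φ(71) = 71 − 1 = 70 = 2 · 5 · 7.
(Z/71Z)^× is cyclic (|G| = 70); a cyclic group of order m has exactly φ(d) elements of each order d | m, and none otherwise.
70 = 2 · 5 · 7 divides 70, and φ(70) = 24.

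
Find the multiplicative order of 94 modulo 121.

Since 94 ∈ (Z/121Z)^×, its order divides φ(121) = φ(11^2) = 11·(11−1) = 110 = 2 · 5 · 11.
Divisors of 110: 1, 2, 5, 10, 11, 22, 55, 110.
Evaluate successive powers at the divisors of 110:
94^1 ≡ 94 (mod 121)
94^2 ≡ 3 (mod 121)
94^5 ≡ 120 (mod 121)
94^10 ≡ 1 (mod 121) ✓
Hence ord(94) = 10.

10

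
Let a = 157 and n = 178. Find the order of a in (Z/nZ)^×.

ord(157) | φ(178) = φ(2)·φ(89) = 1·88 = 88 = 2^3 · 11.
Divisors of 88: 1, 2, 4, 8, 11, 22, 44, 88.
Compute 157^d (mod 178) for the divisors d until we hit 1:
157^1 ≡ 157 (mod 178)
157^2 ≡ 85 (mod 178)
157^4 ≡ 105 (mod 178)
157^8 ≡ 167 (mod 178)
157^11 ≡ 55 (mod 178)
157^22 ≡ 177 (mod 178)
157^44 ≡ 1 (mod 178) ✓
Hence ord(157) = 44.

44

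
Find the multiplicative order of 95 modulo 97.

48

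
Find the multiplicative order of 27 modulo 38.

6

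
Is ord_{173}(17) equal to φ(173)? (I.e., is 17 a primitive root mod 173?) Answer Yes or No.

φ(173) = 173 − 1 = 172 = 2^2 · 43.
It suffices to check that the order of 17 is not a proper divisor of 172: compute 17^(172/q) for q ∈ {2, 43}.
17^86 ≡ 172 (mod 173)  [q = 2: ≢ 1 ✓]
17^4 ≡ 135 (mod 173)  [q = 43: ≢ 1 ✓]
Every test exponent gives a nontrivial residue, hence 17 generates the full group.

Yes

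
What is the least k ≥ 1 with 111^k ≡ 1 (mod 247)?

Since 111 ∈ (Z/247Z)^×, its order divides φ(247) = φ(13·19) = (13−1)·(19−1) = 12·18 = 216 = 2^3 · 3^3.
Divisors of 216: 1, 2, 3, 4, 6, 8, 9, 12, 18, 24, 27, 36, 54, 72, 108, 216.
Check 111^d mod 247 for each divisor in increasing order:
111^1 ≡ 111 (mod 247)
111^2 ≡ 218 (mod 247)
111^3 ≡ 239 (mod 247)
111^4 ≡ 100 (mod 247)
111^6 ≡ 64 (mod 247)
111^8 ≡ 120 (mod 247)
111^9 ≡ 229 (mod 247)
111^12 ≡ 144 (mod 247)
111^18 ≡ 77 (mod 247)
111^24 ≡ 235 (mod 247)
111^27 ≡ 96 (mod 247)
111^36 ≡ 1 (mod 247) ✓
Hence ord(111) = 36.

36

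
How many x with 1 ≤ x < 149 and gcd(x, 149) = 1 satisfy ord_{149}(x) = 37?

36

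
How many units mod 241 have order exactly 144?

0

φ(241) = 241 − 1 = 240 = 2^4 · 3 · 5.
(Z/241Z)^× is cyclic (|G| = 240); a cyclic group of order m has exactly φ(d) elements of each order d | m, and none otherwise.
144 does not divide 240, so no element of (Z/241Z)^× has order 144.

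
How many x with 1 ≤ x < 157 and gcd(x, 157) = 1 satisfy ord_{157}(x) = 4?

φ(157) = 157 − 1 = 156 = 2^2 · 3 · 13.
Since (Z/157Z)^× is cyclic of order 156, the number of elements of order d is φ(d) when d | 156 and 0 otherwise.
4 = 2^2 divides 156, and φ(4) = 2.

2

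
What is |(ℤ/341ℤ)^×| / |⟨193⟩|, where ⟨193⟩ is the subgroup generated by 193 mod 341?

By Lagrange's theorem, ord_341(193) divides φ(341) = φ(11·31) = (11−1)·(31−1) = 10·30 = 300 = 2^2 · 3 · 5^2.
Divisors of 300: 1, 2, 3, 4, 5, 6, 10, 12, 15, 20, 25, 30, 50, 60, 75, 100, 150, 300.
Check 193^d mod 341 for each divisor in increasing order:
193^1 ≡ 193 (mod 341)
193^2 ≡ 80 (mod 341)
193^3 ≡ 95 (mod 341)
193^4 ≡ 262 (mod 341)
193^5 ≡ 98 (mod 341)
193^6 ≡ 159 (mod 341)
193^10 ≡ 56 (mod 341)
193^12 ≡ 47 (mod 341)
193^15 ≡ 32 (mod 341)
193^20 ≡ 67 (mod 341)
193^25 ≡ 87 (mod 341)
193^30 ≡ 1 (mod 341) ✓
The order of 193 is 30, so the subgroup it generates has 30 elements.
The index is φ(341) / ord(193) = 300 / 30 = 10.

10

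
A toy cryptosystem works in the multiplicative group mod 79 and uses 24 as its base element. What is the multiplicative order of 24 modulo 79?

6

ord(24) | φ(79) = 79 − 1 = 78 = 2 · 3 · 13.
Divisors of 78: 1, 2, 3, 6, 13, 26, 39, 78.
Check 24^d mod 79 for each divisor in increasing order:
24^1 ≡ 24 (mod 79)
24^2 ≡ 23 (mod 79)
24^3 ≡ 78 (mod 79)
24^6 ≡ 1 (mod 79) ✓
Hence ord(24) = 6.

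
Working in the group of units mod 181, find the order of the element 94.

90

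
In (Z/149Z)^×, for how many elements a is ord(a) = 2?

1

φ(149) = 149 − 1 = 148 = 2^2 · 37.
(Z/149Z)^× is cyclic (|G| = 148); a cyclic group of order m has exactly φ(d) elements of each order d | m, and none otherwise.
2 | 148, and φ(2) = 2 − 1 = 1.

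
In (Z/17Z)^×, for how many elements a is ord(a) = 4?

φ(17) = 17 − 1 = 16 = 2^4.
In a cyclic group of order 16, there are φ(d) elements of order d for each divisor d of 16, and zero for non-divisors.
4 = 2^2 divides 16, and φ(4) = 2.

2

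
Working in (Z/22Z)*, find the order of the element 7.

Since 7 ∈ (Z/22Z)^×, its order divides φ(22) = φ(2)·φ(11) = 1·10 = 10 = 2 · 5.
Divisors of 10: 1, 2, 5, 10.
Check 7^d mod 22 for each divisor in increasing order:
7^1 ≡ 7
7^2 ≡ 5
7^5 ≡ 21
7^10 ≡ 1
The smallest such exponent is 10, so the order of 7 is 10.

10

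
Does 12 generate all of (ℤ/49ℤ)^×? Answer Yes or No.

Yes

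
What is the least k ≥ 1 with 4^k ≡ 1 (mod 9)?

By Lagrange's theorem, ord_9(4) divides φ(9) = φ(3^2) = 3·(3−1) = 6 = 2 · 3.
Divisors of 6: 1, 2, 3, 6.
Test each divisor d:
4^1 ≡ 4 (mod 9)
4^2 ≡ 7 (mod 9)
4^3 ≡ 1 (mod 9) ✓
So ord_9(4) = 3.

3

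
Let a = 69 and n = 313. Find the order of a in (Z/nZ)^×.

312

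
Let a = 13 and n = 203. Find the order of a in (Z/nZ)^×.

14

ord(13) | φ(203) = φ(7·29) = (7−1)·(29−1) = 6·28 = 168 = 2^3 · 3 · 7.
Divisors of 168: 1, 2, 3, 4, 6, 7, 8, 12, 14, 21, 24, 28, 42, 56, 84, 168.
Check 13^d mod 203 for each divisor in increasing order:
13^1 ≡ 13
13^2 ≡ 169
13^3 ≡ 167
13^4 ≡ 141
13^6 ≡ 78
13^7 ≡ 202
13^8 ≡ 190
13^12 ≡ 197
13^14 ≡ 1
Hence ord(13) = 14.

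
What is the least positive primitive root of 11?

φ(11) = 11 − 1 = 10 = 2 · 5.
Test candidates g = 2, 3, … against the prime factors q ∈ {2, 5} of φ(11): g is a generator iff g^(10/q) ≢ 1 for every such q.
g = 2: 2^5 ≡ 10; 2^2 ≡ 4 — none is 1, so 2 is a primitive root.
Hence the least primitive root of 11 is 2.

2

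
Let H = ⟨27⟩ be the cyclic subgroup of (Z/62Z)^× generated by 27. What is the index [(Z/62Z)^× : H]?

3

Since 27 ∈ (Z/62Z)^×, its order divides φ(62) = φ(2)·φ(31) = 1·30 = 30 = 2 · 3 · 5.
Divisors of 30: 1, 2, 3, 5, 6, 10, 15, 30.
Test each divisor d:
27^1 ≡ 27 (mod 62)
27^2 ≡ 47 (mod 62)
27^3 ≡ 29 (mod 62)
27^5 ≡ 61 (mod 62)
27^6 ≡ 35 (mod 62)
27^10 ≡ 1 (mod 62) ✓
Thus |⟨27⟩| = ord(27) = 10.
Index = |(Z/62Z)^×| / |⟨27⟩| = 30 / 10 = 3.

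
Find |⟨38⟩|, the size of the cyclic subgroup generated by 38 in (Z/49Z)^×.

42

ord(38) | φ(49) = φ(7^2) = 7·(7−1) = 42 = 2 · 3 · 7.
Divisors of 42: 1, 2, 3, 6, 7, 14, 21, 42.
Check 38^d mod 49 for each divisor in increasing order:
38^1 ≡ 38
38^2 ≡ 23
38^3 ≡ 41
38^6 ≡ 15
38^7 ≡ 31
38^14 ≡ 30
38^21 ≡ 48
38^42 ≡ 1
Hence ord(38) = 42.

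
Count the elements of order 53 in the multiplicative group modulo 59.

0

φ(59) = 59 − 1 = 58 = 2 · 29.
In a cyclic group of order 58, there are φ(d) elements of order d for each divisor d of 58, and zero for non-divisors.
Since 53 ∤ 58, the count is 0.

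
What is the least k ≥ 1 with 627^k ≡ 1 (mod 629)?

72

ord(627) | φ(629) = φ(17·37) = (17−1)·(37−1) = 16·36 = 576 = 2^6 · 3^2.
Divisors of 576: 1, 2, 3, 4, 6, 8, 9, 12, 16, 18, 24, 32, 36, 48, 64, 72, 96, 144, 192, 288, 576.
Evaluate successive powers at the divisors of 576:
627^1 ≡ 627 (mod 629)
627^2 ≡ 4 (mod 629)
627^3 ≡ 621 (mod 629)
627^4 ≡ 16 (mod 629)
627^6 ≡ 64 (mod 629)
627^8 ≡ 256 (mod 629)
627^9 ≡ 117 (mod 629)
627^12 ≡ 322 (mod 629)
627^16 ≡ 120 (mod 629)
627^18 ≡ 480 (mod 629)
627^24 ≡ 528 (mod 629)
627^32 ≡ 562 (mod 629)
627^36 ≡ 186 (mod 629)
627^48 ≡ 137 (mod 629)
627^64 ≡ 86 (mod 629)
627^72 ≡ 1 (mod 629) ✓
Hence ord(627) = 72.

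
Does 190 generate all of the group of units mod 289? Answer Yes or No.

Yes

φ(289) = φ(17^2) = 17·(17−1) = 272 = 2^4 · 17.
It suffices to check that the order of 190 is not a proper divisor of 272: compute 190^(272/q) for q ∈ {2, 17}.
190^136 ≡ 288 (mod 289)  [q = 2: ≢ 1 ✓]
190^16 ≡ 205 (mod 289)  [q = 17: ≢ 1 ✓]
Every test exponent gives a nontrivial residue, hence 190 generates the full group.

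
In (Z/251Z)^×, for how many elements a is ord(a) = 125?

100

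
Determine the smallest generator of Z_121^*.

2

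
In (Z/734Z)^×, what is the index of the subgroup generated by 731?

6

ord(731) | φ(734) = φ(2)·φ(367) = 1·366 = 366 = 2 · 3 · 61.
Divisors of 366: 1, 2, 3, 6, 61, 122, 183, 366.
Compute 731^d (mod 734) for the divisors d until we hit 1:
731^1 ≡ 731 (mod 734)
731^2 ≡ 9 (mod 734)
731^3 ≡ 707 (mod 734)
731^6 ≡ 729 (mod 734)
731^61 ≡ 1 (mod 734) ✓
The order of 731 is 61, so the subgroup it generates has 61 elements.
[(Z/734Z)^× : ⟨731⟩] = 366/61 = 6.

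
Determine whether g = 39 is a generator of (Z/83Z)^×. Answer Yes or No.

φ(83) = 83 − 1 = 82 = 2 · 41.
Test 39^(82/q) mod 83 for each prime factor q of 82:
39^41 ≡ 82 (mod 83)  [q = 2: ≢ 1 ✓]
39^2 ≡ 27 (mod 83)  [q = 41: ≢ 1 ✓]
Every test exponent gives a nontrivial residue, hence 39 generates the full group.

Yes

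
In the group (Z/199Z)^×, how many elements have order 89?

φ(199) = 199 − 1 = 198 = 2 · 3^2 · 11.
Since (Z/199Z)^× is cyclic of order 198, the number of elements of order d is φ(d) when d | 198 and 0 otherwise.
89 does not divide 198, so no element of (Z/199Z)^× has order 89.

0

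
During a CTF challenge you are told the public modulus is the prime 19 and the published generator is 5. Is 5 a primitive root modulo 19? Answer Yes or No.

No

φ(19) = 19 − 1 = 18 = 2 · 3^2.
It suffices to check that the order of 5 is not a proper divisor of 18: compute 5^(18/q) for q ∈ {2, 3}.
5^9 ≡ 1 (mod 19)  [q = 2: ≡ 1 ✗]
5^6 ≡ 7 (mod 19)  [q = 3: ≢ 1 ✓]
Since 5^9 ≡ 1, the order of 5 divides 9 < 18, so 5 is not a primitive root.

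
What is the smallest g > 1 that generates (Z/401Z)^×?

3

φ(401) = 401 − 1 = 400 = 2^4 · 5^2.
Test candidates g = 2, 3, … against the prime factors q ∈ {2, 5} of φ(401): g is a generator iff g^(400/q) ≢ 1 for every such q.
g = 2: 2^200 ≡ 1 — hits 1, so not a primitive root.
g = 3: 3^200 ≡ 400; 3^80 ≡ 72 — none is 1, so 3 is a primitive root.
The smallest primitive root modulo 401 is 3.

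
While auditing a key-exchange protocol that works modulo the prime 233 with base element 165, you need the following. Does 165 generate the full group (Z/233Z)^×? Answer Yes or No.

φ(233) = 233 − 1 = 232 = 2^3 · 29.
An element g generates (Z/233Z)^× iff g^(232/q) ≢ 1 (mod 233) for each prime q ∈ {2, 29}.
165^116 ≡ 232 (mod 233)  [q = 2: ≢ 1 ✓]
165^8 ≡ 152 (mod 233)  [q = 29: ≢ 1 ✓]
None equal 1, so ord_233(165) = 232: 165 is a primitive root.

Yes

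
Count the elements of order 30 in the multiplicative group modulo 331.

φ(331) = 331 − 1 = 330 = 2 · 3 · 5 · 11.
In a cyclic group of order 330, there are φ(d) elements of order d for each divisor d of 330, and zero for non-divisors.
30 = 2 · 3 · 5 divides 330, and φ(30) = 8.

8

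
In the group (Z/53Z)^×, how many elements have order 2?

φ(53) = 53 − 1 = 52 = 2^2 · 13.
(Z/53Z)^× is cyclic (|G| = 52); a cyclic group of order m has exactly φ(d) elements of each order d | m, and none otherwise.
2 | 52, and φ(2) = 2 − 1 = 1.

1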